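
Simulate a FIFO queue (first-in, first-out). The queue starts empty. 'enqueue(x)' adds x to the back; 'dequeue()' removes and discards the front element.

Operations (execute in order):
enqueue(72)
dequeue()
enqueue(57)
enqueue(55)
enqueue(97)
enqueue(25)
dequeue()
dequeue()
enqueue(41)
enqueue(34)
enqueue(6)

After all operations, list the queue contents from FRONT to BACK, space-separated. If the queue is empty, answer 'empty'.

enqueue(72): [72]
dequeue(): []
enqueue(57): [57]
enqueue(55): [57, 55]
enqueue(97): [57, 55, 97]
enqueue(25): [57, 55, 97, 25]
dequeue(): [55, 97, 25]
dequeue(): [97, 25]
enqueue(41): [97, 25, 41]
enqueue(34): [97, 25, 41, 34]
enqueue(6): [97, 25, 41, 34, 6]

Answer: 97 25 41 34 6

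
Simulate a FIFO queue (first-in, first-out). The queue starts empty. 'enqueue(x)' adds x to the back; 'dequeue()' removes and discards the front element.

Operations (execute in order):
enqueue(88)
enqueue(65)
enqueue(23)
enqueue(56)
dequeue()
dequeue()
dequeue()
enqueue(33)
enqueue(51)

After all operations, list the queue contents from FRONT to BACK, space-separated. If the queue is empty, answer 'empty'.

Answer: 56 33 51

Derivation:
enqueue(88): [88]
enqueue(65): [88, 65]
enqueue(23): [88, 65, 23]
enqueue(56): [88, 65, 23, 56]
dequeue(): [65, 23, 56]
dequeue(): [23, 56]
dequeue(): [56]
enqueue(33): [56, 33]
enqueue(51): [56, 33, 51]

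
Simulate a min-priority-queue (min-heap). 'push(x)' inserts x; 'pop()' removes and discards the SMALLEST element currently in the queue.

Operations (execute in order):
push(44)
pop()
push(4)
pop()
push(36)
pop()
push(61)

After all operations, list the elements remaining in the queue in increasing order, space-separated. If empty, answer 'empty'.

push(44): heap contents = [44]
pop() → 44: heap contents = []
push(4): heap contents = [4]
pop() → 4: heap contents = []
push(36): heap contents = [36]
pop() → 36: heap contents = []
push(61): heap contents = [61]

Answer: 61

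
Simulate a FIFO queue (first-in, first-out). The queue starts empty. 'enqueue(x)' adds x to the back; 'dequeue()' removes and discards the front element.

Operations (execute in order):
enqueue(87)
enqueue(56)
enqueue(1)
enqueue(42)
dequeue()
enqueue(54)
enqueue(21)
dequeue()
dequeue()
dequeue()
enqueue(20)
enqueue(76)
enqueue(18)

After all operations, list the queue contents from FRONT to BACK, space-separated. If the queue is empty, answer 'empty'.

enqueue(87): [87]
enqueue(56): [87, 56]
enqueue(1): [87, 56, 1]
enqueue(42): [87, 56, 1, 42]
dequeue(): [56, 1, 42]
enqueue(54): [56, 1, 42, 54]
enqueue(21): [56, 1, 42, 54, 21]
dequeue(): [1, 42, 54, 21]
dequeue(): [42, 54, 21]
dequeue(): [54, 21]
enqueue(20): [54, 21, 20]
enqueue(76): [54, 21, 20, 76]
enqueue(18): [54, 21, 20, 76, 18]

Answer: 54 21 20 76 18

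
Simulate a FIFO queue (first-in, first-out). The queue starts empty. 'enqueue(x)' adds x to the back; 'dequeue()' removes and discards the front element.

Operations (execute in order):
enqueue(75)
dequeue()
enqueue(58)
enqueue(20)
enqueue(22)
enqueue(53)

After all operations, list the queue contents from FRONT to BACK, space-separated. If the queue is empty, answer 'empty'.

enqueue(75): [75]
dequeue(): []
enqueue(58): [58]
enqueue(20): [58, 20]
enqueue(22): [58, 20, 22]
enqueue(53): [58, 20, 22, 53]

Answer: 58 20 22 53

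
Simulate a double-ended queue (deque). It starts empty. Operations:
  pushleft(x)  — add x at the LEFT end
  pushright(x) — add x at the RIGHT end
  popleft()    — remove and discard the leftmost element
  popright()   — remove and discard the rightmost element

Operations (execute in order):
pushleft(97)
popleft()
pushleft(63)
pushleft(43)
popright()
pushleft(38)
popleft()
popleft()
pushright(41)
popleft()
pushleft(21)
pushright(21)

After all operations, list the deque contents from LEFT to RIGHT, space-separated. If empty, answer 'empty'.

Answer: 21 21

Derivation:
pushleft(97): [97]
popleft(): []
pushleft(63): [63]
pushleft(43): [43, 63]
popright(): [43]
pushleft(38): [38, 43]
popleft(): [43]
popleft(): []
pushright(41): [41]
popleft(): []
pushleft(21): [21]
pushright(21): [21, 21]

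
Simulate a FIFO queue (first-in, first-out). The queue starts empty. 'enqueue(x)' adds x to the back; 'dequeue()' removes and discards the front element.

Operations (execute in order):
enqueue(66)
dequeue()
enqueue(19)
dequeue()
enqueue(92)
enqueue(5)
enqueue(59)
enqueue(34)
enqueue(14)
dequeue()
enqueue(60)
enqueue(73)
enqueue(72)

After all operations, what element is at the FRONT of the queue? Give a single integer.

enqueue(66): queue = [66]
dequeue(): queue = []
enqueue(19): queue = [19]
dequeue(): queue = []
enqueue(92): queue = [92]
enqueue(5): queue = [92, 5]
enqueue(59): queue = [92, 5, 59]
enqueue(34): queue = [92, 5, 59, 34]
enqueue(14): queue = [92, 5, 59, 34, 14]
dequeue(): queue = [5, 59, 34, 14]
enqueue(60): queue = [5, 59, 34, 14, 60]
enqueue(73): queue = [5, 59, 34, 14, 60, 73]
enqueue(72): queue = [5, 59, 34, 14, 60, 73, 72]

Answer: 5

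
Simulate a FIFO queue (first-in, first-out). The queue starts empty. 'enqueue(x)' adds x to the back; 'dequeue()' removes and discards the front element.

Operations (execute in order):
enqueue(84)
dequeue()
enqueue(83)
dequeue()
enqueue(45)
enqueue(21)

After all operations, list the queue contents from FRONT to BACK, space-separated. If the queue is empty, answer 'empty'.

enqueue(84): [84]
dequeue(): []
enqueue(83): [83]
dequeue(): []
enqueue(45): [45]
enqueue(21): [45, 21]

Answer: 45 21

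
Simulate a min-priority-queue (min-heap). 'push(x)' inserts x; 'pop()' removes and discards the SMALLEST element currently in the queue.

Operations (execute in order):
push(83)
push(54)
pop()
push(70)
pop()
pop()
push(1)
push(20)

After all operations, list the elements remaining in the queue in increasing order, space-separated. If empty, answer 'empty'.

Answer: 1 20

Derivation:
push(83): heap contents = [83]
push(54): heap contents = [54, 83]
pop() → 54: heap contents = [83]
push(70): heap contents = [70, 83]
pop() → 70: heap contents = [83]
pop() → 83: heap contents = []
push(1): heap contents = [1]
push(20): heap contents = [1, 20]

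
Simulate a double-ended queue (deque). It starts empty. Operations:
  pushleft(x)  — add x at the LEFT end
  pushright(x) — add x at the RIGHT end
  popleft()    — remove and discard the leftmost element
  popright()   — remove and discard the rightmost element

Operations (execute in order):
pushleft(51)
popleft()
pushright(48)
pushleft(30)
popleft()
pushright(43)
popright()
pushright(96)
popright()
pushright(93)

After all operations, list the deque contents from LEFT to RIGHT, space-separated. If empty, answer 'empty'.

pushleft(51): [51]
popleft(): []
pushright(48): [48]
pushleft(30): [30, 48]
popleft(): [48]
pushright(43): [48, 43]
popright(): [48]
pushright(96): [48, 96]
popright(): [48]
pushright(93): [48, 93]

Answer: 48 93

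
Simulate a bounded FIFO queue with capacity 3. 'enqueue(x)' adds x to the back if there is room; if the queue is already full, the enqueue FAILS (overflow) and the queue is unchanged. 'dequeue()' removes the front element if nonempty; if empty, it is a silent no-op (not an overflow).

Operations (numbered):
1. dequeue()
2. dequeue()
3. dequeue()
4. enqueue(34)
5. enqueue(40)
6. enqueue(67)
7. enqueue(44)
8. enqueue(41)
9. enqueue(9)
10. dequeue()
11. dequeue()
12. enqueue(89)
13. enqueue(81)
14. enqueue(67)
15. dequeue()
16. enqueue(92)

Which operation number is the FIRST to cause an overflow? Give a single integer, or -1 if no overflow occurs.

1. dequeue(): empty, no-op, size=0
2. dequeue(): empty, no-op, size=0
3. dequeue(): empty, no-op, size=0
4. enqueue(34): size=1
5. enqueue(40): size=2
6. enqueue(67): size=3
7. enqueue(44): size=3=cap → OVERFLOW (fail)
8. enqueue(41): size=3=cap → OVERFLOW (fail)
9. enqueue(9): size=3=cap → OVERFLOW (fail)
10. dequeue(): size=2
11. dequeue(): size=1
12. enqueue(89): size=2
13. enqueue(81): size=3
14. enqueue(67): size=3=cap → OVERFLOW (fail)
15. dequeue(): size=2
16. enqueue(92): size=3

Answer: 7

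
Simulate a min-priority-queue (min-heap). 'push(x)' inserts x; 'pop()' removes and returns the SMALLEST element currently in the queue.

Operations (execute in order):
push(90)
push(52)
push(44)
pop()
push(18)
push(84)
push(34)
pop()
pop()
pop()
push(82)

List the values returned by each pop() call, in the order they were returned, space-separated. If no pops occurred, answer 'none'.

push(90): heap contents = [90]
push(52): heap contents = [52, 90]
push(44): heap contents = [44, 52, 90]
pop() → 44: heap contents = [52, 90]
push(18): heap contents = [18, 52, 90]
push(84): heap contents = [18, 52, 84, 90]
push(34): heap contents = [18, 34, 52, 84, 90]
pop() → 18: heap contents = [34, 52, 84, 90]
pop() → 34: heap contents = [52, 84, 90]
pop() → 52: heap contents = [84, 90]
push(82): heap contents = [82, 84, 90]

Answer: 44 18 34 52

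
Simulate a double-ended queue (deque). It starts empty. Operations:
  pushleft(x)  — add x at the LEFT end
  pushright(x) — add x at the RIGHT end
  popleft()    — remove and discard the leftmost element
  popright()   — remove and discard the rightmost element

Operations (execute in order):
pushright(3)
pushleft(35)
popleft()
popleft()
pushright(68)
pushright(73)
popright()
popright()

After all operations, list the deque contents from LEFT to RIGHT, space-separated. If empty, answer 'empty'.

Answer: empty

Derivation:
pushright(3): [3]
pushleft(35): [35, 3]
popleft(): [3]
popleft(): []
pushright(68): [68]
pushright(73): [68, 73]
popright(): [68]
popright(): []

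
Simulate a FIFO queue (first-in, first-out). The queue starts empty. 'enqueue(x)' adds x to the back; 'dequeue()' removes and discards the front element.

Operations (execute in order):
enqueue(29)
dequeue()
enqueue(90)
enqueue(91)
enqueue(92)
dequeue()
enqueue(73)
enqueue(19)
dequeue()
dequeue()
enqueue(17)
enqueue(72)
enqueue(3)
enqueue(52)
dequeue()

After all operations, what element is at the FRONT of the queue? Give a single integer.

Answer: 19

Derivation:
enqueue(29): queue = [29]
dequeue(): queue = []
enqueue(90): queue = [90]
enqueue(91): queue = [90, 91]
enqueue(92): queue = [90, 91, 92]
dequeue(): queue = [91, 92]
enqueue(73): queue = [91, 92, 73]
enqueue(19): queue = [91, 92, 73, 19]
dequeue(): queue = [92, 73, 19]
dequeue(): queue = [73, 19]
enqueue(17): queue = [73, 19, 17]
enqueue(72): queue = [73, 19, 17, 72]
enqueue(3): queue = [73, 19, 17, 72, 3]
enqueue(52): queue = [73, 19, 17, 72, 3, 52]
dequeue(): queue = [19, 17, 72, 3, 52]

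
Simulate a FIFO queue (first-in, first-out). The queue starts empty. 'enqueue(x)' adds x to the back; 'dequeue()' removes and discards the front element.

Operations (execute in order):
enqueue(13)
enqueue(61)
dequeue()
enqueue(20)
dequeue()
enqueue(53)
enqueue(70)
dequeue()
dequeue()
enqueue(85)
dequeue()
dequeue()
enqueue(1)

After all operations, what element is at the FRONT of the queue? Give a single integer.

Answer: 1

Derivation:
enqueue(13): queue = [13]
enqueue(61): queue = [13, 61]
dequeue(): queue = [61]
enqueue(20): queue = [61, 20]
dequeue(): queue = [20]
enqueue(53): queue = [20, 53]
enqueue(70): queue = [20, 53, 70]
dequeue(): queue = [53, 70]
dequeue(): queue = [70]
enqueue(85): queue = [70, 85]
dequeue(): queue = [85]
dequeue(): queue = []
enqueue(1): queue = [1]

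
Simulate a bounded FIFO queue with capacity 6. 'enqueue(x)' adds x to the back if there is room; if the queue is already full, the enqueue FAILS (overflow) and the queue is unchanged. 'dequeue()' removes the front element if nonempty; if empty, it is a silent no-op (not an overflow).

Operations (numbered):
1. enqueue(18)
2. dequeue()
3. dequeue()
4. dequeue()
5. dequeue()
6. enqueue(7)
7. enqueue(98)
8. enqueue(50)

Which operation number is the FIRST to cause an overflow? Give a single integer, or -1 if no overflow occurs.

1. enqueue(18): size=1
2. dequeue(): size=0
3. dequeue(): empty, no-op, size=0
4. dequeue(): empty, no-op, size=0
5. dequeue(): empty, no-op, size=0
6. enqueue(7): size=1
7. enqueue(98): size=2
8. enqueue(50): size=3

Answer: -1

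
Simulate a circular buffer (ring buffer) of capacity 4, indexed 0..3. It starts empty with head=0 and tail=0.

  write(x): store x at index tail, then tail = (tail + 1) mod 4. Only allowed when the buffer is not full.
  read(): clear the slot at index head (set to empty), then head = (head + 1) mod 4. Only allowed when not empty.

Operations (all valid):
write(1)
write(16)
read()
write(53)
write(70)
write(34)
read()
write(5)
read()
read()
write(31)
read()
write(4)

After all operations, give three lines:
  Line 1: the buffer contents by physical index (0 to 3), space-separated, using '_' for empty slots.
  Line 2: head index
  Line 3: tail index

Answer: _ 5 31 4
1
0

Derivation:
write(1): buf=[1 _ _ _], head=0, tail=1, size=1
write(16): buf=[1 16 _ _], head=0, tail=2, size=2
read(): buf=[_ 16 _ _], head=1, tail=2, size=1
write(53): buf=[_ 16 53 _], head=1, tail=3, size=2
write(70): buf=[_ 16 53 70], head=1, tail=0, size=3
write(34): buf=[34 16 53 70], head=1, tail=1, size=4
read(): buf=[34 _ 53 70], head=2, tail=1, size=3
write(5): buf=[34 5 53 70], head=2, tail=2, size=4
read(): buf=[34 5 _ 70], head=3, tail=2, size=3
read(): buf=[34 5 _ _], head=0, tail=2, size=2
write(31): buf=[34 5 31 _], head=0, tail=3, size=3
read(): buf=[_ 5 31 _], head=1, tail=3, size=2
write(4): buf=[_ 5 31 4], head=1, tail=0, size=3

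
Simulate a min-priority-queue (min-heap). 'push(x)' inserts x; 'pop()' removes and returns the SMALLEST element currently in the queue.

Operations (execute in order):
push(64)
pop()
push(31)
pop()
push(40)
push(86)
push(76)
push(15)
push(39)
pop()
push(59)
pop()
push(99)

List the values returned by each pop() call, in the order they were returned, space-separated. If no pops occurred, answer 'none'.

Answer: 64 31 15 39

Derivation:
push(64): heap contents = [64]
pop() → 64: heap contents = []
push(31): heap contents = [31]
pop() → 31: heap contents = []
push(40): heap contents = [40]
push(86): heap contents = [40, 86]
push(76): heap contents = [40, 76, 86]
push(15): heap contents = [15, 40, 76, 86]
push(39): heap contents = [15, 39, 40, 76, 86]
pop() → 15: heap contents = [39, 40, 76, 86]
push(59): heap contents = [39, 40, 59, 76, 86]
pop() → 39: heap contents = [40, 59, 76, 86]
push(99): heap contents = [40, 59, 76, 86, 99]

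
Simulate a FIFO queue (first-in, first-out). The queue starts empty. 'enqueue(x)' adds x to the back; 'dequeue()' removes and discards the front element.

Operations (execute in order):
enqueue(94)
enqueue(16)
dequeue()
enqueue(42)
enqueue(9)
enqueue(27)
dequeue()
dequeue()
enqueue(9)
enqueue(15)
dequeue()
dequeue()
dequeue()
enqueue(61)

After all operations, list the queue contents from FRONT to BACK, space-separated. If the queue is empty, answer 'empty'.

Answer: 15 61

Derivation:
enqueue(94): [94]
enqueue(16): [94, 16]
dequeue(): [16]
enqueue(42): [16, 42]
enqueue(9): [16, 42, 9]
enqueue(27): [16, 42, 9, 27]
dequeue(): [42, 9, 27]
dequeue(): [9, 27]
enqueue(9): [9, 27, 9]
enqueue(15): [9, 27, 9, 15]
dequeue(): [27, 9, 15]
dequeue(): [9, 15]
dequeue(): [15]
enqueue(61): [15, 61]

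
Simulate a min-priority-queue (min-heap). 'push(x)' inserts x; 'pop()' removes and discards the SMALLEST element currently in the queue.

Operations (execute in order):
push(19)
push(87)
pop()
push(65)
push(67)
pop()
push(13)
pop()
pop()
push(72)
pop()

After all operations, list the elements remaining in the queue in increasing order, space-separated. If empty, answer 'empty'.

push(19): heap contents = [19]
push(87): heap contents = [19, 87]
pop() → 19: heap contents = [87]
push(65): heap contents = [65, 87]
push(67): heap contents = [65, 67, 87]
pop() → 65: heap contents = [67, 87]
push(13): heap contents = [13, 67, 87]
pop() → 13: heap contents = [67, 87]
pop() → 67: heap contents = [87]
push(72): heap contents = [72, 87]
pop() → 72: heap contents = [87]

Answer: 87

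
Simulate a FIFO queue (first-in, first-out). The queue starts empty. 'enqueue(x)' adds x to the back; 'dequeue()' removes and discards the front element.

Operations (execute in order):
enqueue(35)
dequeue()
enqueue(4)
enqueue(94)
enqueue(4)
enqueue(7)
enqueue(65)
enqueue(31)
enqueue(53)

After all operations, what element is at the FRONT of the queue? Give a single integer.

enqueue(35): queue = [35]
dequeue(): queue = []
enqueue(4): queue = [4]
enqueue(94): queue = [4, 94]
enqueue(4): queue = [4, 94, 4]
enqueue(7): queue = [4, 94, 4, 7]
enqueue(65): queue = [4, 94, 4, 7, 65]
enqueue(31): queue = [4, 94, 4, 7, 65, 31]
enqueue(53): queue = [4, 94, 4, 7, 65, 31, 53]

Answer: 4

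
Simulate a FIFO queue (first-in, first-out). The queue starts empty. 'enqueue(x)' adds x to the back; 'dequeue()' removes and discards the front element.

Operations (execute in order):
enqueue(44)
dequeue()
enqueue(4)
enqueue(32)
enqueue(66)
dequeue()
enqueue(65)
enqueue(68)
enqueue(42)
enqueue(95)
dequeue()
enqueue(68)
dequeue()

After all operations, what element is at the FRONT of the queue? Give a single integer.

Answer: 65

Derivation:
enqueue(44): queue = [44]
dequeue(): queue = []
enqueue(4): queue = [4]
enqueue(32): queue = [4, 32]
enqueue(66): queue = [4, 32, 66]
dequeue(): queue = [32, 66]
enqueue(65): queue = [32, 66, 65]
enqueue(68): queue = [32, 66, 65, 68]
enqueue(42): queue = [32, 66, 65, 68, 42]
enqueue(95): queue = [32, 66, 65, 68, 42, 95]
dequeue(): queue = [66, 65, 68, 42, 95]
enqueue(68): queue = [66, 65, 68, 42, 95, 68]
dequeue(): queue = [65, 68, 42, 95, 68]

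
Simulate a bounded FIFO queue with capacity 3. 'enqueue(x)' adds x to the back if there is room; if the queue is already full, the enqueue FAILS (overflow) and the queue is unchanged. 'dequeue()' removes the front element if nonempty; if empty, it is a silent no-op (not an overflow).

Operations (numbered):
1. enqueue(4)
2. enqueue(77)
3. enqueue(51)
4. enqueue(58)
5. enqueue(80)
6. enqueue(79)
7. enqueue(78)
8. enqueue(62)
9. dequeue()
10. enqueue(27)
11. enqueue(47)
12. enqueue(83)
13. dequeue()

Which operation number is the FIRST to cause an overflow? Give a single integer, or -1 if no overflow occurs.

Answer: 4

Derivation:
1. enqueue(4): size=1
2. enqueue(77): size=2
3. enqueue(51): size=3
4. enqueue(58): size=3=cap → OVERFLOW (fail)
5. enqueue(80): size=3=cap → OVERFLOW (fail)
6. enqueue(79): size=3=cap → OVERFLOW (fail)
7. enqueue(78): size=3=cap → OVERFLOW (fail)
8. enqueue(62): size=3=cap → OVERFLOW (fail)
9. dequeue(): size=2
10. enqueue(27): size=3
11. enqueue(47): size=3=cap → OVERFLOW (fail)
12. enqueue(83): size=3=cap → OVERFLOW (fail)
13. dequeue(): size=2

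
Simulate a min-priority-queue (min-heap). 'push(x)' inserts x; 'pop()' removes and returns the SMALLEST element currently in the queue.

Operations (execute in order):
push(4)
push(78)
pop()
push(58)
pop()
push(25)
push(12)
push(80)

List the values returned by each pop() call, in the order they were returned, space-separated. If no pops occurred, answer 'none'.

Answer: 4 58

Derivation:
push(4): heap contents = [4]
push(78): heap contents = [4, 78]
pop() → 4: heap contents = [78]
push(58): heap contents = [58, 78]
pop() → 58: heap contents = [78]
push(25): heap contents = [25, 78]
push(12): heap contents = [12, 25, 78]
push(80): heap contents = [12, 25, 78, 80]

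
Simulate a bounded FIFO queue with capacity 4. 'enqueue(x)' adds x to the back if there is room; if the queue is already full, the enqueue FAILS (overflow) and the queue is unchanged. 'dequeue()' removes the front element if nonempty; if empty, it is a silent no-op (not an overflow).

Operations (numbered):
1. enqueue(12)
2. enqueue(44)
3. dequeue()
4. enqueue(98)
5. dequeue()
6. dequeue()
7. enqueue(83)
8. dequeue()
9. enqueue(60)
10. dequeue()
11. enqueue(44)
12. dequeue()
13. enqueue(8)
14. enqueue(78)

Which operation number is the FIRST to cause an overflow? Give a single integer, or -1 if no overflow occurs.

1. enqueue(12): size=1
2. enqueue(44): size=2
3. dequeue(): size=1
4. enqueue(98): size=2
5. dequeue(): size=1
6. dequeue(): size=0
7. enqueue(83): size=1
8. dequeue(): size=0
9. enqueue(60): size=1
10. dequeue(): size=0
11. enqueue(44): size=1
12. dequeue(): size=0
13. enqueue(8): size=1
14. enqueue(78): size=2

Answer: -1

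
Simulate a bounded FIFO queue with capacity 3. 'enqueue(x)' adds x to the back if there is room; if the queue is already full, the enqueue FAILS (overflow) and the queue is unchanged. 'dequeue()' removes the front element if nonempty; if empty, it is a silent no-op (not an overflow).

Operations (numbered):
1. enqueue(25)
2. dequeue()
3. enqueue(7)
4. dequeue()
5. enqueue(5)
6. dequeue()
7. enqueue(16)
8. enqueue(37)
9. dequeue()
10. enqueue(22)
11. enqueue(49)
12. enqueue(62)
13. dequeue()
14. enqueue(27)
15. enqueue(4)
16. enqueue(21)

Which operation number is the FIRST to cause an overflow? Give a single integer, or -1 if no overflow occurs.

1. enqueue(25): size=1
2. dequeue(): size=0
3. enqueue(7): size=1
4. dequeue(): size=0
5. enqueue(5): size=1
6. dequeue(): size=0
7. enqueue(16): size=1
8. enqueue(37): size=2
9. dequeue(): size=1
10. enqueue(22): size=2
11. enqueue(49): size=3
12. enqueue(62): size=3=cap → OVERFLOW (fail)
13. dequeue(): size=2
14. enqueue(27): size=3
15. enqueue(4): size=3=cap → OVERFLOW (fail)
16. enqueue(21): size=3=cap → OVERFLOW (fail)

Answer: 12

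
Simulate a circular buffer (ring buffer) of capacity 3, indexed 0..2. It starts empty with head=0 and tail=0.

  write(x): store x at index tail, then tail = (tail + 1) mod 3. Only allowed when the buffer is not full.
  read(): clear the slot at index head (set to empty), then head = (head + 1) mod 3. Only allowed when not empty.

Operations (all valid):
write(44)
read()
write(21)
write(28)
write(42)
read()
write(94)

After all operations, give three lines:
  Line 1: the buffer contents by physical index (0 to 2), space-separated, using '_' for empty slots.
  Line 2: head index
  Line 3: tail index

write(44): buf=[44 _ _], head=0, tail=1, size=1
read(): buf=[_ _ _], head=1, tail=1, size=0
write(21): buf=[_ 21 _], head=1, tail=2, size=1
write(28): buf=[_ 21 28], head=1, tail=0, size=2
write(42): buf=[42 21 28], head=1, tail=1, size=3
read(): buf=[42 _ 28], head=2, tail=1, size=2
write(94): buf=[42 94 28], head=2, tail=2, size=3

Answer: 42 94 28
2
2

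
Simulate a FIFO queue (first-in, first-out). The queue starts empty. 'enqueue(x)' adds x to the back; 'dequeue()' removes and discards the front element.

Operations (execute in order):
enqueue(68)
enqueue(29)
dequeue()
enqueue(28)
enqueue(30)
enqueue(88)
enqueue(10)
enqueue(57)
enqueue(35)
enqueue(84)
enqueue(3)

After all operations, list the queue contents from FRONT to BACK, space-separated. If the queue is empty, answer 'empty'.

enqueue(68): [68]
enqueue(29): [68, 29]
dequeue(): [29]
enqueue(28): [29, 28]
enqueue(30): [29, 28, 30]
enqueue(88): [29, 28, 30, 88]
enqueue(10): [29, 28, 30, 88, 10]
enqueue(57): [29, 28, 30, 88, 10, 57]
enqueue(35): [29, 28, 30, 88, 10, 57, 35]
enqueue(84): [29, 28, 30, 88, 10, 57, 35, 84]
enqueue(3): [29, 28, 30, 88, 10, 57, 35, 84, 3]

Answer: 29 28 30 88 10 57 35 84 3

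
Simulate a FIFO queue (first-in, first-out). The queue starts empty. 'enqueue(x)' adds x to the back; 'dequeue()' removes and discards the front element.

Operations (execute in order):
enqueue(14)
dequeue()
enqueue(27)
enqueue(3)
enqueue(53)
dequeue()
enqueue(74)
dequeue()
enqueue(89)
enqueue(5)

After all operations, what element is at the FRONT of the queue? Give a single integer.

Answer: 53

Derivation:
enqueue(14): queue = [14]
dequeue(): queue = []
enqueue(27): queue = [27]
enqueue(3): queue = [27, 3]
enqueue(53): queue = [27, 3, 53]
dequeue(): queue = [3, 53]
enqueue(74): queue = [3, 53, 74]
dequeue(): queue = [53, 74]
enqueue(89): queue = [53, 74, 89]
enqueue(5): queue = [53, 74, 89, 5]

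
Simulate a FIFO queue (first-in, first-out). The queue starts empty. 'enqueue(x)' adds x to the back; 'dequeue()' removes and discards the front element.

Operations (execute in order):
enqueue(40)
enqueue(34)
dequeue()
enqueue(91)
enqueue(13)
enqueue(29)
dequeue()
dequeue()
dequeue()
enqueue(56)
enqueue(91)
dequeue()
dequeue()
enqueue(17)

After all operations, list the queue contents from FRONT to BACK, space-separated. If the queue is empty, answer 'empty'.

enqueue(40): [40]
enqueue(34): [40, 34]
dequeue(): [34]
enqueue(91): [34, 91]
enqueue(13): [34, 91, 13]
enqueue(29): [34, 91, 13, 29]
dequeue(): [91, 13, 29]
dequeue(): [13, 29]
dequeue(): [29]
enqueue(56): [29, 56]
enqueue(91): [29, 56, 91]
dequeue(): [56, 91]
dequeue(): [91]
enqueue(17): [91, 17]

Answer: 91 17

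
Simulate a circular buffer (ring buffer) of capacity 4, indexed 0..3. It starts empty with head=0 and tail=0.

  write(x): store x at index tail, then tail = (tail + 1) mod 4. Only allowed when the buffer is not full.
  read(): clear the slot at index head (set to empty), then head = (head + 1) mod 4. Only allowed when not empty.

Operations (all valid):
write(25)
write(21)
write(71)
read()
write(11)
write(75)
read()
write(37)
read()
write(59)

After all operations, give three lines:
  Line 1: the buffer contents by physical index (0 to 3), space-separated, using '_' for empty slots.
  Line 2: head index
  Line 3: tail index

Answer: 75 37 59 11
3
3

Derivation:
write(25): buf=[25 _ _ _], head=0, tail=1, size=1
write(21): buf=[25 21 _ _], head=0, tail=2, size=2
write(71): buf=[25 21 71 _], head=0, tail=3, size=3
read(): buf=[_ 21 71 _], head=1, tail=3, size=2
write(11): buf=[_ 21 71 11], head=1, tail=0, size=3
write(75): buf=[75 21 71 11], head=1, tail=1, size=4
read(): buf=[75 _ 71 11], head=2, tail=1, size=3
write(37): buf=[75 37 71 11], head=2, tail=2, size=4
read(): buf=[75 37 _ 11], head=3, tail=2, size=3
write(59): buf=[75 37 59 11], head=3, tail=3, size=4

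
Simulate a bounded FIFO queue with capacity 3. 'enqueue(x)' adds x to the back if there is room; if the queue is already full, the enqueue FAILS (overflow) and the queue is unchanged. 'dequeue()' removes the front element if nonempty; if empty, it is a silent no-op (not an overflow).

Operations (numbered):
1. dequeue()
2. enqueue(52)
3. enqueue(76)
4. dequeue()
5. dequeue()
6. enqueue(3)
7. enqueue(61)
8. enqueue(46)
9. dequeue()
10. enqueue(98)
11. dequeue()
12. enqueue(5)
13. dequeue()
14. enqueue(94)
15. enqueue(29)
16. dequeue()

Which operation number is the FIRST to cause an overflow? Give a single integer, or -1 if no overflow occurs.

1. dequeue(): empty, no-op, size=0
2. enqueue(52): size=1
3. enqueue(76): size=2
4. dequeue(): size=1
5. dequeue(): size=0
6. enqueue(3): size=1
7. enqueue(61): size=2
8. enqueue(46): size=3
9. dequeue(): size=2
10. enqueue(98): size=3
11. dequeue(): size=2
12. enqueue(5): size=3
13. dequeue(): size=2
14. enqueue(94): size=3
15. enqueue(29): size=3=cap → OVERFLOW (fail)
16. dequeue(): size=2

Answer: 15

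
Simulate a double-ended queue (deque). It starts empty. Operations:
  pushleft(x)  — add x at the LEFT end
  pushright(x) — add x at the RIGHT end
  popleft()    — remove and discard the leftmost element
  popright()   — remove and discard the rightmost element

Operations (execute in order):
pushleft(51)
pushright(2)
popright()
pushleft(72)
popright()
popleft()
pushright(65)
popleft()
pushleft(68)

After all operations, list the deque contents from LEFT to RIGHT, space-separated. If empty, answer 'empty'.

pushleft(51): [51]
pushright(2): [51, 2]
popright(): [51]
pushleft(72): [72, 51]
popright(): [72]
popleft(): []
pushright(65): [65]
popleft(): []
pushleft(68): [68]

Answer: 68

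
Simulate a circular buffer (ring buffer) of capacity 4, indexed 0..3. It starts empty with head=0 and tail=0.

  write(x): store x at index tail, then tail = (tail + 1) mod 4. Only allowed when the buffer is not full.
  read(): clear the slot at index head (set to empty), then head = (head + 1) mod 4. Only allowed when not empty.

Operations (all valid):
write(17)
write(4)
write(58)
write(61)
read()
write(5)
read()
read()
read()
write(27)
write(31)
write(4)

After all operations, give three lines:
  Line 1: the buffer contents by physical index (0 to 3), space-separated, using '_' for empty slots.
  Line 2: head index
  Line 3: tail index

Answer: 5 27 31 4
0
0

Derivation:
write(17): buf=[17 _ _ _], head=0, tail=1, size=1
write(4): buf=[17 4 _ _], head=0, tail=2, size=2
write(58): buf=[17 4 58 _], head=0, tail=3, size=3
write(61): buf=[17 4 58 61], head=0, tail=0, size=4
read(): buf=[_ 4 58 61], head=1, tail=0, size=3
write(5): buf=[5 4 58 61], head=1, tail=1, size=4
read(): buf=[5 _ 58 61], head=2, tail=1, size=3
read(): buf=[5 _ _ 61], head=3, tail=1, size=2
read(): buf=[5 _ _ _], head=0, tail=1, size=1
write(27): buf=[5 27 _ _], head=0, tail=2, size=2
write(31): buf=[5 27 31 _], head=0, tail=3, size=3
write(4): buf=[5 27 31 4], head=0, tail=0, size=4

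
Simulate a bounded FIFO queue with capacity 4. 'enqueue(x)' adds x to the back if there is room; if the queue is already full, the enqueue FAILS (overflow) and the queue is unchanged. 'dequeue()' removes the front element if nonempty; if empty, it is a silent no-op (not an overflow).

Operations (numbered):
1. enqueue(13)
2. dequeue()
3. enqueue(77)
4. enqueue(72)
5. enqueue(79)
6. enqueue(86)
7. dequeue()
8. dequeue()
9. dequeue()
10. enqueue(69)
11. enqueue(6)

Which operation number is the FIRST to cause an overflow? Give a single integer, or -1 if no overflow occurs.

Answer: -1

Derivation:
1. enqueue(13): size=1
2. dequeue(): size=0
3. enqueue(77): size=1
4. enqueue(72): size=2
5. enqueue(79): size=3
6. enqueue(86): size=4
7. dequeue(): size=3
8. dequeue(): size=2
9. dequeue(): size=1
10. enqueue(69): size=2
11. enqueue(6): size=3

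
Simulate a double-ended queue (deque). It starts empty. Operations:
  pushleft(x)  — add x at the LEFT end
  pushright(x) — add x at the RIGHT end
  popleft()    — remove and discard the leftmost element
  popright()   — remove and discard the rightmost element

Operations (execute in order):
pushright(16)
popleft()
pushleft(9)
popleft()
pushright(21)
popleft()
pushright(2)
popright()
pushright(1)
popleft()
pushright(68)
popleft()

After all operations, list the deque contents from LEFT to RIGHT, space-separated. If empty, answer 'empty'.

pushright(16): [16]
popleft(): []
pushleft(9): [9]
popleft(): []
pushright(21): [21]
popleft(): []
pushright(2): [2]
popright(): []
pushright(1): [1]
popleft(): []
pushright(68): [68]
popleft(): []

Answer: empty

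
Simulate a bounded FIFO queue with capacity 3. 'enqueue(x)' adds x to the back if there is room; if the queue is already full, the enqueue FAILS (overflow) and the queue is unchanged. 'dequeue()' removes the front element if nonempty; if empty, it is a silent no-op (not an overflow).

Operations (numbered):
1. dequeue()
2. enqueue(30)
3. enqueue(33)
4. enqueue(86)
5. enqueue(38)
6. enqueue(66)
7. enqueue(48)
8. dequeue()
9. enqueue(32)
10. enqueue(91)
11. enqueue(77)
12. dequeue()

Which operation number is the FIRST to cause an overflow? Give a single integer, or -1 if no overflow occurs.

1. dequeue(): empty, no-op, size=0
2. enqueue(30): size=1
3. enqueue(33): size=2
4. enqueue(86): size=3
5. enqueue(38): size=3=cap → OVERFLOW (fail)
6. enqueue(66): size=3=cap → OVERFLOW (fail)
7. enqueue(48): size=3=cap → OVERFLOW (fail)
8. dequeue(): size=2
9. enqueue(32): size=3
10. enqueue(91): size=3=cap → OVERFLOW (fail)
11. enqueue(77): size=3=cap → OVERFLOW (fail)
12. dequeue(): size=2

Answer: 5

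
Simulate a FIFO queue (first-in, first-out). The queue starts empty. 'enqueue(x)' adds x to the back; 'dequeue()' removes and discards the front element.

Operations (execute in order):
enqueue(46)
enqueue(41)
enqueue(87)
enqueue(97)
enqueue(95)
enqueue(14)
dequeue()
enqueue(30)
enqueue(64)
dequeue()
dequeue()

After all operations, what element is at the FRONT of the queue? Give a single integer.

Answer: 97

Derivation:
enqueue(46): queue = [46]
enqueue(41): queue = [46, 41]
enqueue(87): queue = [46, 41, 87]
enqueue(97): queue = [46, 41, 87, 97]
enqueue(95): queue = [46, 41, 87, 97, 95]
enqueue(14): queue = [46, 41, 87, 97, 95, 14]
dequeue(): queue = [41, 87, 97, 95, 14]
enqueue(30): queue = [41, 87, 97, 95, 14, 30]
enqueue(64): queue = [41, 87, 97, 95, 14, 30, 64]
dequeue(): queue = [87, 97, 95, 14, 30, 64]
dequeue(): queue = [97, 95, 14, 30, 64]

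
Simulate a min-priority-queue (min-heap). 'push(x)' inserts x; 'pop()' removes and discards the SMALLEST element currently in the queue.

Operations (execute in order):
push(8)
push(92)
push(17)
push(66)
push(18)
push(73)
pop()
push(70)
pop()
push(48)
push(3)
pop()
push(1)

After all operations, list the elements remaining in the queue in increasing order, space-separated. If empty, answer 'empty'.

Answer: 1 18 48 66 70 73 92

Derivation:
push(8): heap contents = [8]
push(92): heap contents = [8, 92]
push(17): heap contents = [8, 17, 92]
push(66): heap contents = [8, 17, 66, 92]
push(18): heap contents = [8, 17, 18, 66, 92]
push(73): heap contents = [8, 17, 18, 66, 73, 92]
pop() → 8: heap contents = [17, 18, 66, 73, 92]
push(70): heap contents = [17, 18, 66, 70, 73, 92]
pop() → 17: heap contents = [18, 66, 70, 73, 92]
push(48): heap contents = [18, 48, 66, 70, 73, 92]
push(3): heap contents = [3, 18, 48, 66, 70, 73, 92]
pop() → 3: heap contents = [18, 48, 66, 70, 73, 92]
push(1): heap contents = [1, 18, 48, 66, 70, 73, 92]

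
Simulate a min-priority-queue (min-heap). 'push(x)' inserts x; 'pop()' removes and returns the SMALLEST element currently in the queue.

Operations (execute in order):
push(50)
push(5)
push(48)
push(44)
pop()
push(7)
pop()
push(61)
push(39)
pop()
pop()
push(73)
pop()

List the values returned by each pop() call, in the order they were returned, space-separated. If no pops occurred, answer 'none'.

Answer: 5 7 39 44 48

Derivation:
push(50): heap contents = [50]
push(5): heap contents = [5, 50]
push(48): heap contents = [5, 48, 50]
push(44): heap contents = [5, 44, 48, 50]
pop() → 5: heap contents = [44, 48, 50]
push(7): heap contents = [7, 44, 48, 50]
pop() → 7: heap contents = [44, 48, 50]
push(61): heap contents = [44, 48, 50, 61]
push(39): heap contents = [39, 44, 48, 50, 61]
pop() → 39: heap contents = [44, 48, 50, 61]
pop() → 44: heap contents = [48, 50, 61]
push(73): heap contents = [48, 50, 61, 73]
pop() → 48: heap contents = [50, 61, 73]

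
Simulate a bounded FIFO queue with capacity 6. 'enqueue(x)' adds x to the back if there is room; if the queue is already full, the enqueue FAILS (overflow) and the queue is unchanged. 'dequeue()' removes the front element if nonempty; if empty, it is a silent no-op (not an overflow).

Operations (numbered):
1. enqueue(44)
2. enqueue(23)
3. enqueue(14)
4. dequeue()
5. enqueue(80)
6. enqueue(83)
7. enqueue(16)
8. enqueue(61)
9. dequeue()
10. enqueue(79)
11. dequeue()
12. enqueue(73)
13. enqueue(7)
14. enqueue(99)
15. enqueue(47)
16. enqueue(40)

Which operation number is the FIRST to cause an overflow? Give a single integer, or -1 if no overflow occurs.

1. enqueue(44): size=1
2. enqueue(23): size=2
3. enqueue(14): size=3
4. dequeue(): size=2
5. enqueue(80): size=3
6. enqueue(83): size=4
7. enqueue(16): size=5
8. enqueue(61): size=6
9. dequeue(): size=5
10. enqueue(79): size=6
11. dequeue(): size=5
12. enqueue(73): size=6
13. enqueue(7): size=6=cap → OVERFLOW (fail)
14. enqueue(99): size=6=cap → OVERFLOW (fail)
15. enqueue(47): size=6=cap → OVERFLOW (fail)
16. enqueue(40): size=6=cap → OVERFLOW (fail)

Answer: 13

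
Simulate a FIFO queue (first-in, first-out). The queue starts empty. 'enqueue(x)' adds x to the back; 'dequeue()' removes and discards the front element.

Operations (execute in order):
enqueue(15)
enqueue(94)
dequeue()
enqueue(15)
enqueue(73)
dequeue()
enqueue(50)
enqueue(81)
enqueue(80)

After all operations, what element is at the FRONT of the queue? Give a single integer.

enqueue(15): queue = [15]
enqueue(94): queue = [15, 94]
dequeue(): queue = [94]
enqueue(15): queue = [94, 15]
enqueue(73): queue = [94, 15, 73]
dequeue(): queue = [15, 73]
enqueue(50): queue = [15, 73, 50]
enqueue(81): queue = [15, 73, 50, 81]
enqueue(80): queue = [15, 73, 50, 81, 80]

Answer: 15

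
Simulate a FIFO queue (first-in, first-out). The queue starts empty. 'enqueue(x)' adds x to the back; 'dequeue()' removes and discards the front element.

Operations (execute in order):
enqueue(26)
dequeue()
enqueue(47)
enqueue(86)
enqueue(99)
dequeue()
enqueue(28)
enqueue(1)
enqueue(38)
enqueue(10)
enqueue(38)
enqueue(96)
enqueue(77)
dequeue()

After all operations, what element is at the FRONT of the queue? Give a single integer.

enqueue(26): queue = [26]
dequeue(): queue = []
enqueue(47): queue = [47]
enqueue(86): queue = [47, 86]
enqueue(99): queue = [47, 86, 99]
dequeue(): queue = [86, 99]
enqueue(28): queue = [86, 99, 28]
enqueue(1): queue = [86, 99, 28, 1]
enqueue(38): queue = [86, 99, 28, 1, 38]
enqueue(10): queue = [86, 99, 28, 1, 38, 10]
enqueue(38): queue = [86, 99, 28, 1, 38, 10, 38]
enqueue(96): queue = [86, 99, 28, 1, 38, 10, 38, 96]
enqueue(77): queue = [86, 99, 28, 1, 38, 10, 38, 96, 77]
dequeue(): queue = [99, 28, 1, 38, 10, 38, 96, 77]

Answer: 99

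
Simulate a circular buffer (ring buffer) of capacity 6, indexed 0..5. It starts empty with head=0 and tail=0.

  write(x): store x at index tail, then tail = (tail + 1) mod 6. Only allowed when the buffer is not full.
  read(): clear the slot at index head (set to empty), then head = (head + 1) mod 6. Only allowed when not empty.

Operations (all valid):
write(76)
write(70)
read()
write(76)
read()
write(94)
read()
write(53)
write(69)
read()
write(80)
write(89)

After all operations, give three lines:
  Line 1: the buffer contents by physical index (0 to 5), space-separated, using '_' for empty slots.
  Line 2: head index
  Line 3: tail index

Answer: 80 89 _ _ 53 69
4
2

Derivation:
write(76): buf=[76 _ _ _ _ _], head=0, tail=1, size=1
write(70): buf=[76 70 _ _ _ _], head=0, tail=2, size=2
read(): buf=[_ 70 _ _ _ _], head=1, tail=2, size=1
write(76): buf=[_ 70 76 _ _ _], head=1, tail=3, size=2
read(): buf=[_ _ 76 _ _ _], head=2, tail=3, size=1
write(94): buf=[_ _ 76 94 _ _], head=2, tail=4, size=2
read(): buf=[_ _ _ 94 _ _], head=3, tail=4, size=1
write(53): buf=[_ _ _ 94 53 _], head=3, tail=5, size=2
write(69): buf=[_ _ _ 94 53 69], head=3, tail=0, size=3
read(): buf=[_ _ _ _ 53 69], head=4, tail=0, size=2
write(80): buf=[80 _ _ _ 53 69], head=4, tail=1, size=3
write(89): buf=[80 89 _ _ 53 69], head=4, tail=2, size=4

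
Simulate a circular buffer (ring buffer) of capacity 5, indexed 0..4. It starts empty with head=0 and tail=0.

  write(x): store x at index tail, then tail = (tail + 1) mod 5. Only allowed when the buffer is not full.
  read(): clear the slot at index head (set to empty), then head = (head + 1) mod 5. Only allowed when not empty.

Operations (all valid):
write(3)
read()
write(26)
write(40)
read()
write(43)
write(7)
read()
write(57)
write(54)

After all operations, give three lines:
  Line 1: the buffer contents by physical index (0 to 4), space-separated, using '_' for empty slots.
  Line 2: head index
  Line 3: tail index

write(3): buf=[3 _ _ _ _], head=0, tail=1, size=1
read(): buf=[_ _ _ _ _], head=1, tail=1, size=0
write(26): buf=[_ 26 _ _ _], head=1, tail=2, size=1
write(40): buf=[_ 26 40 _ _], head=1, tail=3, size=2
read(): buf=[_ _ 40 _ _], head=2, tail=3, size=1
write(43): buf=[_ _ 40 43 _], head=2, tail=4, size=2
write(7): buf=[_ _ 40 43 7], head=2, tail=0, size=3
read(): buf=[_ _ _ 43 7], head=3, tail=0, size=2
write(57): buf=[57 _ _ 43 7], head=3, tail=1, size=3
write(54): buf=[57 54 _ 43 7], head=3, tail=2, size=4

Answer: 57 54 _ 43 7
3
2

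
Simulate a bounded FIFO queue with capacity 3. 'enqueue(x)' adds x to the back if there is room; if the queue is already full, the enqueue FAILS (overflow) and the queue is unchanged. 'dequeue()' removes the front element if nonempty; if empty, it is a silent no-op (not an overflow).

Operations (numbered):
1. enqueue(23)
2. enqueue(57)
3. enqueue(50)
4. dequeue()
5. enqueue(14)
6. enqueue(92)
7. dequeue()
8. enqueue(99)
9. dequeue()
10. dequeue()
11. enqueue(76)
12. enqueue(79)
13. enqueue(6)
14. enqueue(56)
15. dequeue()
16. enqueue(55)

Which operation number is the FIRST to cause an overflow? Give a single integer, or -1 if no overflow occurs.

1. enqueue(23): size=1
2. enqueue(57): size=2
3. enqueue(50): size=3
4. dequeue(): size=2
5. enqueue(14): size=3
6. enqueue(92): size=3=cap → OVERFLOW (fail)
7. dequeue(): size=2
8. enqueue(99): size=3
9. dequeue(): size=2
10. dequeue(): size=1
11. enqueue(76): size=2
12. enqueue(79): size=3
13. enqueue(6): size=3=cap → OVERFLOW (fail)
14. enqueue(56): size=3=cap → OVERFLOW (fail)
15. dequeue(): size=2
16. enqueue(55): size=3

Answer: 6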